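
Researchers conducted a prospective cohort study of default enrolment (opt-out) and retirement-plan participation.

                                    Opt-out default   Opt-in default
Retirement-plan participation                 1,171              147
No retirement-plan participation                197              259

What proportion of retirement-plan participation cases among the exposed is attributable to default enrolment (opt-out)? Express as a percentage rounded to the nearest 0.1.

Reading the table with exposure as columns: a = 1171 (Opt-out default, case), b = 197 (Opt-out default, non-case), c = 147 (Opt-in default, case), d = 259.
Risk in exposed = 1171/1368 = 0.85599; risk in unexposed = 147/406 = 0.36207.
RR = 0.85599/0.36207 = 2.36417
AR% = (RR − 1)/RR × 100 = (2.36417 − 1)/2.36417 × 100 = 57.7019%

57.7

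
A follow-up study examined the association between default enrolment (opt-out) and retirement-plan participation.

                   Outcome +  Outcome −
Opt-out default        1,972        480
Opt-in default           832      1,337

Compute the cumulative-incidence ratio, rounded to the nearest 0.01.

Cells: a = 1972, b = 480, c = 832, d = 1337.
Risk in exposed = 1972/2452 = 0.80424; risk in unexposed = 832/2169 = 0.38359.
RR = 0.80424 / 0.38359 = 2.09663
The risk among the exposed is 2.10 times that among the unexposed.

2.10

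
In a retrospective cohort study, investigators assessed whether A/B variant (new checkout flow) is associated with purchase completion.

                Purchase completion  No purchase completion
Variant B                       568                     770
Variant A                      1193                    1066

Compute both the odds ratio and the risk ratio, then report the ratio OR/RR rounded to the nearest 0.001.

0.820

Cells: a = 568, b = 770, c = 1193, d = 1066.
OR = (568·1066)/(770·1193) = 605488/918610 = 0.65913
Risk in exposed = 568/1338 = 0.42451; risk in unexposed = 1193/2259 = 0.52811; RR = 0.80384
OR/RR = 0.65913 / 0.80384 = 0.81999
The outcome is not rare, so the OR lies further from 1 than the RR.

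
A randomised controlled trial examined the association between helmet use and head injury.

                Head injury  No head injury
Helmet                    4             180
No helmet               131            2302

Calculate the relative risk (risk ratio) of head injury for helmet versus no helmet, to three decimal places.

0.404

Cells: a = 4, b = 180, c = 131, d = 2302.
Risk in exposed = 4/184 = 0.02174; risk in unexposed = 131/2433 = 0.05384.
RR = 0.02174 / 0.05384 = 0.40375
The risk is 60% lower among the exposed than among the unexposed.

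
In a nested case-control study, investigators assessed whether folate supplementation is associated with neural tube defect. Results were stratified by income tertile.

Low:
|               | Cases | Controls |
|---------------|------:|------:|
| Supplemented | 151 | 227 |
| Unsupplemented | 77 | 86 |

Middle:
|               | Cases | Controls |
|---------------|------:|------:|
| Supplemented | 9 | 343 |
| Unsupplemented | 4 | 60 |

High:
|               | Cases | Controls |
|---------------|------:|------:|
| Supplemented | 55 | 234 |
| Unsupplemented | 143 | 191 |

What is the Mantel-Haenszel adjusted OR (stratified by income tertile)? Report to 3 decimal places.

OR_MH = Σ(aᵢdᵢ/nᵢ) / Σ(bᵢcᵢ/nᵢ), where nᵢ is the stratum total.
Stratum 1 (Low): n = 541; a·d/n = 151·86/541 = 24.0037; b·c/n = 227·77/541 = 32.3087
Stratum 2 (Middle): n = 416; a·d/n = 9·60/416 = 1.2981; b·c/n = 343·4/416 = 3.2981
Stratum 3 (High): n = 623; a·d/n = 55·191/623 = 16.8620; b·c/n = 234·143/623 = 53.7111
OR_MH = (24.0037 + 1.2981 + 16.8620) / (32.3087 + 3.2981 + 53.7111) = 42.1637 / 89.3178 = 0.47206

0.472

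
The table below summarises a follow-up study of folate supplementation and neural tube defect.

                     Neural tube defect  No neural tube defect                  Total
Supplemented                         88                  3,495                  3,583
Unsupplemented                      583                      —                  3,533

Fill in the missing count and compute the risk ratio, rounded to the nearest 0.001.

0.149

The missing cell is in the unexposed row: 3533 − 583 = 2950.
So a = 88, b = 3495, c = 583, d = 2950.
RR = [a/(a+b)] / [c/(c+d)] = (88/3583) / (583/3533) = 0.02456/0.16502 = 0.14884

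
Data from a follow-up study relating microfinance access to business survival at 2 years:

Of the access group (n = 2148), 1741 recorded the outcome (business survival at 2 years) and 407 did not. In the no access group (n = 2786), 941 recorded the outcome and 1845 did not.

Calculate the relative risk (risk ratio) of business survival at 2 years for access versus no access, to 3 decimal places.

From the description: a = 1741, b = 407, c = 941, d = 1845.
Risk in exposed = 1741/2148 = 0.81052; risk in unexposed = 941/2786 = 0.33776.
RR = 0.81052 / 0.33776 = 2.39969
The risk among the exposed is 2.40 times that among the unexposed.

2.400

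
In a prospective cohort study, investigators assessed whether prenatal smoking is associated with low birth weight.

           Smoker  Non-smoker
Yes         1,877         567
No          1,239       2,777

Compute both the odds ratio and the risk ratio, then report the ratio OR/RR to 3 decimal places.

Reading the table with exposure as columns: a = 1877 (Smoker, case), b = 1239 (Smoker, non-case), c = 567 (Non-smoker, case), d = 2777.
OR = (1877·2777)/(1239·567) = 5212429/702513 = 7.41969
Risk in exposed = 1877/3116 = 0.60237; risk in unexposed = 567/3344 = 0.16956; RR = 3.55263
OR/RR = 7.41969 / 3.55263 = 2.08851
The outcome is not rare, so the OR lies further from 1 than the RR.

2.089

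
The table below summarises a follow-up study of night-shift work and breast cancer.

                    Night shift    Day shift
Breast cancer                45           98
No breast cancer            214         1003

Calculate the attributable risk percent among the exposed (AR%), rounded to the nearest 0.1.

Reading the table with exposure as columns: a = 45 (Night shift, case), b = 214 (Night shift, non-case), c = 98 (Day shift, case), d = 1003.
Risk in exposed = 45/259 = 0.17375; risk in unexposed = 98/1101 = 0.08901.
RR = 0.17375/0.08901 = 1.95197
AR% = (RR − 1)/RR × 100 = (1.95197 − 1)/1.95197 × 100 = 48.7698%

48.8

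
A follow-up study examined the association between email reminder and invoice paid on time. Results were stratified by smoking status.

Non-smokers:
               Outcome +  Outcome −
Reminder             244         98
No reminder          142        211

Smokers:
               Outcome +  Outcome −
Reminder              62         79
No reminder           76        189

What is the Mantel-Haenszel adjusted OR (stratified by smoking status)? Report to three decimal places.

OR_MH = Σ(aᵢdᵢ/nᵢ) / Σ(bᵢcᵢ/nᵢ), where nᵢ is the stratum total.
Stratum 1 (Non-smokers): n = 695; a·d/n = 244·211/695 = 74.0777; b·c/n = 98·142/695 = 20.0230
Stratum 2 (Smokers): n = 406; a·d/n = 62·189/406 = 28.8621; b·c/n = 79·76/406 = 14.7882
OR_MH = (74.0777 + 28.8621) / (20.0230 + 14.7882) = 102.9398 / 34.8112 = 2.95709

2.957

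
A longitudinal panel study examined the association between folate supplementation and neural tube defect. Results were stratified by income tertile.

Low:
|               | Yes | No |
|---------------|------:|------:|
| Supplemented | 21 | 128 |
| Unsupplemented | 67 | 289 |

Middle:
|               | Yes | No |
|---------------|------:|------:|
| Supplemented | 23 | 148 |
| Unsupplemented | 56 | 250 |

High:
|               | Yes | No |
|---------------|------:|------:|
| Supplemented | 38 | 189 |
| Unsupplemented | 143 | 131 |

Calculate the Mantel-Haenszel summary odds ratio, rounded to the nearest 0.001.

OR_MH = Σ(aᵢdᵢ/nᵢ) / Σ(bᵢcᵢ/nᵢ), where nᵢ is the stratum total.
Stratum 1 (Low): n = 505; a·d/n = 21·289/505 = 12.0178; b·c/n = 128·67/505 = 16.9822
Stratum 2 (Middle): n = 477; a·d/n = 23·250/477 = 12.0545; b·c/n = 148·56/477 = 17.3753
Stratum 3 (High): n = 501; a·d/n = 38·131/501 = 9.9361; b·c/n = 189·143/501 = 53.9461
OR_MH = (12.0178 + 12.0545 + 9.9361) / (16.9822 + 17.3753 + 53.9461) = 34.0085 / 88.3035 = 0.38513

0.385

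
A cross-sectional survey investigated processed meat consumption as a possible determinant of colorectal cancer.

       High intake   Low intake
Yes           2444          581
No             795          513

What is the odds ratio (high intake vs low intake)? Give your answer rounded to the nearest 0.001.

2.714

Reading the table with exposure as columns: a = 2444 (High intake, case), b = 795 (High intake, non-case), c = 581 (Low intake, case), d = 513.
OR = (a·d)/(b·c) = (2444 × 513) / (795 × 581) = 1253772 / 461895 = 2.71441
The odds of colorectal cancer are about 2.71 times as high in the high intake group.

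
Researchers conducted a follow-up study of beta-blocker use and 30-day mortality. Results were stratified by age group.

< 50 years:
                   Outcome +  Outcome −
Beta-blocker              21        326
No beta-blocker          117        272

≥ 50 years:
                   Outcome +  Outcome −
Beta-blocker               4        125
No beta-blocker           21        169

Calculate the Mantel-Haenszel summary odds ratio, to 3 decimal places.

OR_MH = Σ(aᵢdᵢ/nᵢ) / Σ(bᵢcᵢ/nᵢ), where nᵢ is the stratum total.
Stratum 1 (< 50 years): n = 736; a·d/n = 21·272/736 = 7.7609; b·c/n = 326·117/736 = 51.8234
Stratum 2 (≥ 50 years): n = 319; a·d/n = 4·169/319 = 2.1191; b·c/n = 125·21/319 = 8.2288
OR_MH = (7.7609 + 2.1191) / (51.8234 + 8.2288) = 9.8800 / 60.0522 = 0.16452

0.165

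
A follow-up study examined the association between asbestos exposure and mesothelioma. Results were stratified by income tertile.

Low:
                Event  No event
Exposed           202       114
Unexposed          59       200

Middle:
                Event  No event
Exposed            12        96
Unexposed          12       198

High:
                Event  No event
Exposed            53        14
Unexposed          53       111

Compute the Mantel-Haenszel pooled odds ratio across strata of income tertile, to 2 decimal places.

5.57

OR_MH = Σ(aᵢdᵢ/nᵢ) / Σ(bᵢcᵢ/nᵢ), where nᵢ is the stratum total.
Stratum 1 (Low): n = 575; a·d/n = 202·200/575 = 70.2609; b·c/n = 114·59/575 = 11.6974
Stratum 2 (Middle): n = 318; a·d/n = 12·198/318 = 7.4717; b·c/n = 96·12/318 = 3.6226
Stratum 3 (High): n = 231; a·d/n = 53·111/231 = 25.4675; b·c/n = 14·53/231 = 3.2121
OR_MH = (70.2609 + 7.4717 + 25.4675) / (11.6974 + 3.6226 + 3.2121) = 103.2001 / 18.5322 = 5.56871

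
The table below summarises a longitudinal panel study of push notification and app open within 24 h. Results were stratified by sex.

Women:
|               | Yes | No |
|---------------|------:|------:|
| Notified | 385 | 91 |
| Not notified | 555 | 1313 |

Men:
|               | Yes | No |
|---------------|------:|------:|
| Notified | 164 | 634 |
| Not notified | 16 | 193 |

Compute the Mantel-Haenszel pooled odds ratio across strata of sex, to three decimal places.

OR_MH = Σ(aᵢdᵢ/nᵢ) / Σ(bᵢcᵢ/nᵢ), where nᵢ is the stratum total.
Stratum 1 (Women): n = 2344; a·d/n = 385·1313/2344 = 215.6591; b·c/n = 91·555/2344 = 21.5465
Stratum 2 (Men): n = 1007; a·d/n = 164·193/1007 = 31.4320; b·c/n = 634·16/1007 = 10.0735
OR_MH = (215.6591 + 31.4320) / (21.5465 + 10.0735) = 247.0911 / 31.6200 = 7.81440

7.814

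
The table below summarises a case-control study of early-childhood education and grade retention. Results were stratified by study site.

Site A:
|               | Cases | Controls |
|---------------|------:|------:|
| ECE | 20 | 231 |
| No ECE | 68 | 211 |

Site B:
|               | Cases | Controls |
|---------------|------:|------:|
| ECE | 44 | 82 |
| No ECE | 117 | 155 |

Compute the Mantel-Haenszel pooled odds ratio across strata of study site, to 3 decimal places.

0.467

OR_MH = Σ(aᵢdᵢ/nᵢ) / Σ(bᵢcᵢ/nᵢ), where nᵢ is the stratum total.
Stratum 1 (Site A): n = 530; a·d/n = 20·211/530 = 7.9623; b·c/n = 231·68/530 = 29.6377
Stratum 2 (Site B): n = 398; a·d/n = 44·155/398 = 17.1357; b·c/n = 82·117/398 = 24.1055
OR_MH = (7.9623 + 17.1357) / (29.6377 + 24.1055) = 25.0979 / 53.7433 = 0.46700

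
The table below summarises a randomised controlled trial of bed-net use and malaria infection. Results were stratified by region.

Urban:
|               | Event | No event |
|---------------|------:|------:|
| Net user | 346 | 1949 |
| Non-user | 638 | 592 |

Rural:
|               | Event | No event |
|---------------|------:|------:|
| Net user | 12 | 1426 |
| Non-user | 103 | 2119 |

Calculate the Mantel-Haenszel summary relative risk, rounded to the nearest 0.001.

RR_MH = Σ(aᵢ·n₀ᵢ/nᵢ) / Σ(cᵢ·n₁ᵢ/nᵢ), with n₁ᵢ = aᵢ+bᵢ (exposed), n₀ᵢ = cᵢ+dᵢ (unexposed), nᵢ = n₁ᵢ+n₀ᵢ.
Stratum 1 (Urban): n₁ = 2295, n₀ = 1230, n = 3525; a·n₀/n = 346·1230/3525 = 120.7319; c·n₁/n = 638·2295/3525 = 415.3787
Stratum 2 (Rural): n₁ = 1438, n₀ = 2222, n = 3660; a·n₀/n = 12·2222/3660 = 7.2852; c·n₁/n = 103·1438/3660 = 40.4683
RR_MH = (120.7319 + 7.2852) / (415.3787 + 40.4683) = 128.0172 / 455.8470 = 0.28083

0.281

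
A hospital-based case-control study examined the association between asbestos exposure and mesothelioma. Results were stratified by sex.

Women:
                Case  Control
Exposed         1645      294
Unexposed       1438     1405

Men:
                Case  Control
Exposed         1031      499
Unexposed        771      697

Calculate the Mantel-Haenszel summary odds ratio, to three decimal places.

OR_MH = Σ(aᵢdᵢ/nᵢ) / Σ(bᵢcᵢ/nᵢ), where nᵢ is the stratum total.
Stratum 1 (Women): n = 4782; a·d/n = 1645·1405/4782 = 483.3176; b·c/n = 294·1438/4782 = 88.4090
Stratum 2 (Men): n = 2998; a·d/n = 1031·697/2998 = 239.6955; b·c/n = 499·771/2998 = 128.3286
OR_MH = (483.3176 + 239.6955) / (88.4090 + 128.3286) = 723.0131 / 216.7376 = 3.33589

3.336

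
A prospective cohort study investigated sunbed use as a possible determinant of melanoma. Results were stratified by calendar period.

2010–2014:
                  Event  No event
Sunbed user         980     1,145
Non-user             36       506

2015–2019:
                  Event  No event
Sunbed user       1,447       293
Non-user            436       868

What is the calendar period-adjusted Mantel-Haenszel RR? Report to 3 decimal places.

2.947

RR_MH = Σ(aᵢ·n₀ᵢ/nᵢ) / Σ(cᵢ·n₁ᵢ/nᵢ), with n₁ᵢ = aᵢ+bᵢ (exposed), n₀ᵢ = cᵢ+dᵢ (unexposed), nᵢ = n₁ᵢ+n₀ᵢ.
Stratum 1 (2010–2014): n₁ = 2125, n₀ = 542, n = 2667; a·n₀/n = 980·542/2667 = 199.1601; c·n₁/n = 36·2125/2667 = 28.6839
Stratum 2 (2015–2019): n₁ = 1740, n₀ = 1304, n = 3044; a·n₀/n = 1447·1304/3044 = 619.8712; c·n₁/n = 436·1740/3044 = 249.2247
RR_MH = (199.1601 + 619.8712) / (28.6839 + 249.2247) = 819.0313 / 277.9086 = 2.94712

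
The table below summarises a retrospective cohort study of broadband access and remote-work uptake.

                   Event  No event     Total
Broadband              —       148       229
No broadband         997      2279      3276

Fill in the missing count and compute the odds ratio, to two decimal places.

1.25

The missing cell is in the exposed row: 229 − 148 = 81.
So a = 81, b = 148, c = 997, d = 2279.
OR = (a·d)/(b·c) = (81 × 2279) / (148 × 997) = 184599 / 147556 = 1.25104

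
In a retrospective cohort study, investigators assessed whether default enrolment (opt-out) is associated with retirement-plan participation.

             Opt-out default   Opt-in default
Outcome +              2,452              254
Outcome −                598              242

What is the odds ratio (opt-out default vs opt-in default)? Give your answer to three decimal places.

Reading the table with exposure as columns: a = 2452 (Opt-out default, case), b = 598 (Opt-out default, non-case), c = 254 (Opt-in default, case), d = 242.
OR = (a·d)/(b·c) = (2452 × 242) / (598 × 254) = 593384 / 151892 = 3.90662
The odds of retirement-plan participation are about 3.91 times as high in the opt-out default group.

3.907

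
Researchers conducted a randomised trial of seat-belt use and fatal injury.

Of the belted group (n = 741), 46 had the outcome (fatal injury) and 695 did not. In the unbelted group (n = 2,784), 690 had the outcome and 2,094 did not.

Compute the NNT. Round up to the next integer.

Risk in treated group = 46/741 = 0.06208; risk in control = 690/2784 = 0.24784.
Absolute risk reduction = 0.24784 − 0.06208 = 0.18577
NNT = 1 / ARR = 1 / 0.18577 = 5.383 → round up → 6

6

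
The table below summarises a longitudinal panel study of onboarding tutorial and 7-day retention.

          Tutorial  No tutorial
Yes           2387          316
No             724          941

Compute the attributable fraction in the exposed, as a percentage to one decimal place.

67.2

Reading the table with exposure as columns: a = 2387 (Tutorial, case), b = 724 (Tutorial, non-case), c = 316 (No tutorial, case), d = 941.
Risk in exposed = 2387/3111 = 0.76728; risk in unexposed = 316/1257 = 0.25139.
RR = 0.76728/0.25139 = 3.05211
AR% = (RR − 1)/RR × 100 = (3.05211 − 1)/3.05211 × 100 = 67.2358%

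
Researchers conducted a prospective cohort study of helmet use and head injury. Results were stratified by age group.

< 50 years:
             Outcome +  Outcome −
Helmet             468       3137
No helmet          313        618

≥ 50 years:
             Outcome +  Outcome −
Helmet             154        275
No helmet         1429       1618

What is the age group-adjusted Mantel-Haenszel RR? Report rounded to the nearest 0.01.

RR_MH = Σ(aᵢ·n₀ᵢ/nᵢ) / Σ(cᵢ·n₁ᵢ/nᵢ), with n₁ᵢ = aᵢ+bᵢ (exposed), n₀ᵢ = cᵢ+dᵢ (unexposed), nᵢ = n₁ᵢ+n₀ᵢ.
Stratum 1 (< 50 years): n₁ = 3605, n₀ = 931, n = 4536; a·n₀/n = 468·931/4536 = 96.0556; c·n₁/n = 313·3605/4536 = 248.7577
Stratum 2 (≥ 50 years): n₁ = 429, n₀ = 3047, n = 3476; a·n₀/n = 154·3047/3476 = 134.9937; c·n₁/n = 1429·429/3476 = 176.3639
RR_MH = (96.0556 + 134.9937) / (248.7577 + 176.3639) = 231.0492 / 425.1216 = 0.54349

0.54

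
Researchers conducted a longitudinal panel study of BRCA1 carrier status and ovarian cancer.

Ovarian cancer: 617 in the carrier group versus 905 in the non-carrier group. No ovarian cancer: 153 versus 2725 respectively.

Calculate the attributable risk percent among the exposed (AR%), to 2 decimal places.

68.89

From the description: a = 617, b = 153, c = 905, d = 2725.
Risk in exposed = 617/770 = 0.80130; risk in unexposed = 905/3630 = 0.24931.
RR = 0.80130/0.24931 = 3.21405
AR% = (RR − 1)/RR × 100 = (3.21405 − 1)/3.21405 × 100 = 68.8866%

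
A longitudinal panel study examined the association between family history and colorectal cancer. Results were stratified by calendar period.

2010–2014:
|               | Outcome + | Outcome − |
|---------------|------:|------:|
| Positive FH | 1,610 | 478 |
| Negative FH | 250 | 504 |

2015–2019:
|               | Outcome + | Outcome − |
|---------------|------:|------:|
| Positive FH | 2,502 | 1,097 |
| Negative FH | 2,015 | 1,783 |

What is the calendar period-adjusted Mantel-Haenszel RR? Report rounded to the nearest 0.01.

1.47

RR_MH = Σ(aᵢ·n₀ᵢ/nᵢ) / Σ(cᵢ·n₁ᵢ/nᵢ), with n₁ᵢ = aᵢ+bᵢ (exposed), n₀ᵢ = cᵢ+dᵢ (unexposed), nᵢ = n₁ᵢ+n₀ᵢ.
Stratum 1 (2010–2014): n₁ = 2088, n₀ = 754, n = 2842; a·n₀/n = 1610·754/2842 = 427.1429; c·n₁/n = 250·2088/2842 = 183.6735
Stratum 2 (2015–2019): n₁ = 3599, n₀ = 3798, n = 7397; a·n₀/n = 2502·3798/7397 = 1284.6554; c·n₁/n = 2015·3599/7397 = 980.3954
RR_MH = (427.1429 + 1284.6554) / (183.6735 + 980.3954) = 1711.7983 / 1164.0689 = 1.47053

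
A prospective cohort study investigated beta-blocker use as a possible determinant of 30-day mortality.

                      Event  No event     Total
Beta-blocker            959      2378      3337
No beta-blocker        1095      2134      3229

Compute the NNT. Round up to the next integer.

Risk in treated group = 959/3337 = 0.28738; risk in control = 1095/3229 = 0.33911.
Absolute risk reduction = 0.33911 − 0.28738 = 0.05173
NNT = 1 / ARR = 1 / 0.05173 = 19.331 → round up → 20

20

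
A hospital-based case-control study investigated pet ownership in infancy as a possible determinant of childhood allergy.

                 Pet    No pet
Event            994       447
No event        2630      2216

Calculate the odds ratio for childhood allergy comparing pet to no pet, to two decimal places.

1.87

Reading the table with exposure as columns: a = 994 (Pet, case), b = 2630 (Pet, non-case), c = 447 (No pet, case), d = 2216.
OR = (a·d)/(b·c) = (994 × 2216) / (2630 × 447) = 2202704 / 1175610 = 1.87367
The odds of childhood allergy are about 1.87 times as high in the pet group.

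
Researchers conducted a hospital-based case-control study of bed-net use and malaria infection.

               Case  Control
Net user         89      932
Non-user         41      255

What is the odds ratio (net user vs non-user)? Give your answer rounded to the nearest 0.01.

Cells: a = 89, b = 932, c = 41, d = 255.
OR = (a·d)/(b·c) = (89 × 255) / (932 × 41) = 22695 / 38212 = 0.59392
Exposure is associated with lower odds of malaria infection (OR = 0.59 < 1).

0.59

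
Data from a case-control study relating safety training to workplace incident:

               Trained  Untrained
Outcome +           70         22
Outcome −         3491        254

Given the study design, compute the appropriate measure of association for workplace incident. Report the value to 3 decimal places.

Reading the table with exposure as columns: a = 70 (Trained, case), b = 3491 (Trained, non-case), c = 22 (Untrained, case), d = 254.
This is a case-control study: participants were sampled on outcome status, so risks in the source population cannot be estimated directly — relative risk is not valid here. The odds ratio is the appropriate measure.
OR = (a·d)/(b·c) = (70 × 254) / (3491 × 22) = 17780 / 76802 = 0.23150

0.232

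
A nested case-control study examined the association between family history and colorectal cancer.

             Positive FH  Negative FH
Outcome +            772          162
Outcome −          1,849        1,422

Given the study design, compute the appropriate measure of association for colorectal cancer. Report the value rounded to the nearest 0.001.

Reading the table with exposure as columns: a = 772 (Positive FH, case), b = 1849 (Positive FH, non-case), c = 162 (Negative FH, case), d = 1422.
This is a nested case-control study: participants were sampled on outcome status, so risks in the source population cannot be estimated directly — relative risk is not valid here. The odds ratio is the appropriate measure.
OR = (a·d)/(b·c) = (772 × 1422) / (1849 × 162) = 1097784 / 299538 = 3.66492

3.665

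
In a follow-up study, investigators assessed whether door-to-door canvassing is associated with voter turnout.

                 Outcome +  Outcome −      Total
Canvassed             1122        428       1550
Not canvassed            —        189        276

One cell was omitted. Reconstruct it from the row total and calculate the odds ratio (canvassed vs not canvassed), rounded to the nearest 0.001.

The missing cell is in the unexposed row: 276 − 189 = 87.
So a = 1122, b = 428, c = 87, d = 189.
OR = (a·d)/(b·c) = (1122 × 189) / (428 × 87) = 212058 / 37236 = 5.69497

5.695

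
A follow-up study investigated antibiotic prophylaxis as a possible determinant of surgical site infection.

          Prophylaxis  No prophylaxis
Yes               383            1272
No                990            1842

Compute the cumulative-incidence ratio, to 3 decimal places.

Reading the table with exposure as columns: a = 383 (Prophylaxis, case), b = 990 (Prophylaxis, non-case), c = 1272 (No prophylaxis, case), d = 1842.
Risk in exposed = 383/1373 = 0.27895; risk in unexposed = 1272/3114 = 0.40848.
RR = 0.27895 / 0.40848 = 0.68290
The risk is 32% lower among the exposed than among the unexposed.

0.683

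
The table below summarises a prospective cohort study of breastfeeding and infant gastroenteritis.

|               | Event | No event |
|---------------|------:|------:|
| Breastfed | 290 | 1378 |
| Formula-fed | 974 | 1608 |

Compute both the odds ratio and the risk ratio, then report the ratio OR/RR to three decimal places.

0.754

Cells: a = 290, b = 1378, c = 974, d = 1608.
OR = (290·1608)/(1378·974) = 466320/1342172 = 0.34744
Risk in exposed = 290/1668 = 0.17386; risk in unexposed = 974/2582 = 0.37723; RR = 0.46089
OR/RR = 0.34744 / 0.46089 = 0.75384
The outcome is not rare, so the OR lies further from 1 than the RR.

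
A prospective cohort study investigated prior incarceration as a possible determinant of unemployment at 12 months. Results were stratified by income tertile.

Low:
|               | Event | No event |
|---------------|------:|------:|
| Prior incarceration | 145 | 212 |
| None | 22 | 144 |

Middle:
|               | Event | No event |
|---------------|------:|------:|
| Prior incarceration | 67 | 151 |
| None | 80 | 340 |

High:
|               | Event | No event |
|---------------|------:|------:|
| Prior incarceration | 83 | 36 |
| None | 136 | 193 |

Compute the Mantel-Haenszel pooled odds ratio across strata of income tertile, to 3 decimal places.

OR_MH = Σ(aᵢdᵢ/nᵢ) / Σ(bᵢcᵢ/nᵢ), where nᵢ is the stratum total.
Stratum 1 (Low): n = 523; a·d/n = 145·144/523 = 39.9235; b·c/n = 212·22/523 = 8.9178
Stratum 2 (Middle): n = 638; a·d/n = 67·340/638 = 35.7053; b·c/n = 151·80/638 = 18.9342
Stratum 3 (High): n = 448; a·d/n = 83·193/448 = 35.7567; b·c/n = 36·136/448 = 10.9286
OR_MH = (39.9235 + 35.7053 + 35.7567) / (8.9178 + 18.9342 + 10.9286) = 111.3855 / 38.7805 = 2.87220

2.872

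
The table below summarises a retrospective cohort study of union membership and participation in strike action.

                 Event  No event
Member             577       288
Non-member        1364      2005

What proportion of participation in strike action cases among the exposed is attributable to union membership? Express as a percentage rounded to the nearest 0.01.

Cells: a = 577, b = 288, c = 1364, d = 2005.
Risk in exposed = 577/865 = 0.66705; risk in unexposed = 1364/3369 = 0.40487.
RR = 0.66705/0.40487 = 1.64758
AR% = (RR − 1)/RR × 100 = (1.64758 − 1)/1.64758 × 100 = 39.3049%

39.30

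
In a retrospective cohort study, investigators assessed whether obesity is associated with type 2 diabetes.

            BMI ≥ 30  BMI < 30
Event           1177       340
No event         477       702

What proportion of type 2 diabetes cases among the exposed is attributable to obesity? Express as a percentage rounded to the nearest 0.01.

Reading the table with exposure as columns: a = 1177 (BMI ≥ 30, case), b = 477 (BMI ≥ 30, non-case), c = 340 (BMI < 30, case), d = 702.
Risk in exposed = 1177/1654 = 0.71161; risk in unexposed = 340/1042 = 0.32630.
RR = 0.71161/0.32630 = 2.18087
AR% = (RR − 1)/RR × 100 = (2.18087 − 1)/2.18087 × 100 = 54.1467%

54.15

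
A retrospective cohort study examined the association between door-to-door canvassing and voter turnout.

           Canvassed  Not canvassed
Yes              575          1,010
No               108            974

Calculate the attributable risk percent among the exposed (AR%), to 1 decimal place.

39.5

Reading the table with exposure as columns: a = 575 (Canvassed, case), b = 108 (Canvassed, non-case), c = 1010 (Not canvassed, case), d = 974.
Risk in exposed = 575/683 = 0.84187; risk in unexposed = 1010/1984 = 0.50907.
RR = 0.84187/0.50907 = 1.65374
AR% = (RR − 1)/RR × 100 = (1.65374 − 1)/1.65374 × 100 = 39.5310%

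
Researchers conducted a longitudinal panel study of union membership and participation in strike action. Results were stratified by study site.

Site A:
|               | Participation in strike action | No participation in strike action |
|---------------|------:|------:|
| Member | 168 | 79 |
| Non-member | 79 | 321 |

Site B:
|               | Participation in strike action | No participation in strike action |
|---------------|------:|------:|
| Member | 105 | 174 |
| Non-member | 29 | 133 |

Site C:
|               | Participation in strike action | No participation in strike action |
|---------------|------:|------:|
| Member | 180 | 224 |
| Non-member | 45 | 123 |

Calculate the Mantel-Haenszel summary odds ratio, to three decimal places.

OR_MH = Σ(aᵢdᵢ/nᵢ) / Σ(bᵢcᵢ/nᵢ), where nᵢ is the stratum total.
Stratum 1 (Site A): n = 647; a·d/n = 168·321/647 = 83.3509; b·c/n = 79·79/647 = 9.6461
Stratum 2 (Site B): n = 441; a·d/n = 105·133/441 = 31.6667; b·c/n = 174·29/441 = 11.4422
Stratum 3 (Site C): n = 572; a·d/n = 180·123/572 = 38.7063; b·c/n = 224·45/572 = 17.6224
OR_MH = (83.3509 + 31.6667 + 38.7063) / (9.6461 + 11.4422 + 17.6224) = 153.7238 / 38.7106 = 3.97110

3.971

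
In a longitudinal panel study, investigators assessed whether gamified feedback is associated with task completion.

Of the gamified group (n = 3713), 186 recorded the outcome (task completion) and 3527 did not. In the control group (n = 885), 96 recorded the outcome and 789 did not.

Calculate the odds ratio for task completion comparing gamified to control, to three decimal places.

0.433

From the description: a = 186, b = 3527, c = 96, d = 789.
OR = (a·d)/(b·c) = (186 × 789) / (3527 × 96) = 146754 / 338592 = 0.43342
Exposure is associated with lower odds of task completion (OR = 0.43 < 1).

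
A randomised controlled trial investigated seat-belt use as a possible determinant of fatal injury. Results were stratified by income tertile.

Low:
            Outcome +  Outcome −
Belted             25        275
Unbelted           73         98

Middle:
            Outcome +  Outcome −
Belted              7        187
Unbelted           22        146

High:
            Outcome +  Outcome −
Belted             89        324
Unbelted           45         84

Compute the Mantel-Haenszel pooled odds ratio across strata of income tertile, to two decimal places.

OR_MH = Σ(aᵢdᵢ/nᵢ) / Σ(bᵢcᵢ/nᵢ), where nᵢ is the stratum total.
Stratum 1 (Low): n = 471; a·d/n = 25·98/471 = 5.2017; b·c/n = 275·73/471 = 42.6221
Stratum 2 (Middle): n = 362; a·d/n = 7·146/362 = 2.8232; b·c/n = 187·22/362 = 11.3646
Stratum 3 (High): n = 542; a·d/n = 89·84/542 = 13.7934; b·c/n = 324·45/542 = 26.9004
OR_MH = (5.2017 + 2.8232 + 13.7934) / (42.6221 + 11.3646 + 26.9004) = 21.8183 / 80.8871 = 0.26974

0.27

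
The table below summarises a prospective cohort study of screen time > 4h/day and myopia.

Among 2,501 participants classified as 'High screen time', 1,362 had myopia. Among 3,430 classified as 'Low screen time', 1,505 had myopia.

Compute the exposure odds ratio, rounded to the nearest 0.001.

1.529

From the description: a = 1362, b = 1139, c = 1505, d = 1925.
OR = (a·d)/(b·c) = (1362 × 1925) / (1139 × 1505) = 2621850 / 1714195 = 1.52949
The odds of myopia are about 1.53 times as high in the high screen time group.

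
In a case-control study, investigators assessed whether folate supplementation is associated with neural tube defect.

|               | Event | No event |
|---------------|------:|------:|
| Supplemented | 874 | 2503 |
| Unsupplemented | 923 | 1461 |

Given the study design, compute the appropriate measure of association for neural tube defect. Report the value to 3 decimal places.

Cells: a = 874, b = 2503, c = 923, d = 1461.
This is a case-control study: participants were sampled on outcome status, so risks in the source population cannot be estimated directly — relative risk is not valid here. The odds ratio is the appropriate measure.
OR = (a·d)/(b·c) = (874 × 1461) / (2503 × 923) = 1276914 / 2310269 = 0.55271

0.553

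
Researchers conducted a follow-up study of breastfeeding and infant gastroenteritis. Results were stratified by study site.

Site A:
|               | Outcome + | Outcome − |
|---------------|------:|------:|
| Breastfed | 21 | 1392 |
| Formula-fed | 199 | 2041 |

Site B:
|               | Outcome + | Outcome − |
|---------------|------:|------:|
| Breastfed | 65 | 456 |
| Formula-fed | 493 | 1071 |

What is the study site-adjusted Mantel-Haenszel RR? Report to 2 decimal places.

RR_MH = Σ(aᵢ·n₀ᵢ/nᵢ) / Σ(cᵢ·n₁ᵢ/nᵢ), with n₁ᵢ = aᵢ+bᵢ (exposed), n₀ᵢ = cᵢ+dᵢ (unexposed), nᵢ = n₁ᵢ+n₀ᵢ.
Stratum 1 (Site A): n₁ = 1413, n₀ = 2240, n = 3653; a·n₀/n = 21·2240/3653 = 12.8771; c·n₁/n = 199·1413/3653 = 76.9743
Stratum 2 (Site B): n₁ = 521, n₀ = 1564, n = 2085; a·n₀/n = 65·1564/2085 = 48.7578; c·n₁/n = 493·521/2085 = 123.1909
RR_MH = (12.8771 + 48.7578) / (76.9743 + 123.1909) = 61.6349 / 200.1652 = 0.30792

0.31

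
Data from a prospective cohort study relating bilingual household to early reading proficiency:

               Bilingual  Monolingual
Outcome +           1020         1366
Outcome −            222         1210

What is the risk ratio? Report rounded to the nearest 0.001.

Reading the table with exposure as columns: a = 1020 (Bilingual, case), b = 222 (Bilingual, non-case), c = 1366 (Monolingual, case), d = 1210.
Risk in exposed = 1020/1242 = 0.82126; risk in unexposed = 1366/2576 = 0.53028.
RR = 0.82126 / 0.53028 = 1.54872
The risk among the exposed is 1.55 times that among the unexposed.

1.549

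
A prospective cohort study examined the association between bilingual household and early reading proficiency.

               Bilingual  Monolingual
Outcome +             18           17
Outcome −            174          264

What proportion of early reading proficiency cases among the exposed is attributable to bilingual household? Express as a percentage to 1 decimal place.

35.5

Reading the table with exposure as columns: a = 18 (Bilingual, case), b = 174 (Bilingual, non-case), c = 17 (Monolingual, case), d = 264.
Risk in exposed = 18/192 = 0.09375; risk in unexposed = 17/281 = 0.06050.
RR = 0.09375/0.06050 = 1.54963
AR% = (RR − 1)/RR × 100 = (1.54963 − 1)/1.54963 × 100 = 35.4686%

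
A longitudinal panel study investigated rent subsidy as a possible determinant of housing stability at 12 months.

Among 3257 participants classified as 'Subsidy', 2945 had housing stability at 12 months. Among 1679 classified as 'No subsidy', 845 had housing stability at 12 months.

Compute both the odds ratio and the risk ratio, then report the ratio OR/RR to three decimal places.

From the description: a = 2945, b = 312, c = 845, d = 834.
OR = (2945·834)/(312·845) = 2456130/263640 = 9.31623
Risk in exposed = 2945/3257 = 0.90421; risk in unexposed = 845/1679 = 0.50328; RR = 1.79664
OR/RR = 9.31623 / 1.79664 = 5.18536
The outcome is not rare, so the OR lies further from 1 than the RR.

5.185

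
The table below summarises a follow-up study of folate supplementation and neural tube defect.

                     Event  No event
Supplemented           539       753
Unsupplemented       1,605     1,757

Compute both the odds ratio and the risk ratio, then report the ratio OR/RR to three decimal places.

0.897

Cells: a = 539, b = 753, c = 1605, d = 1757.
OR = (539·1757)/(753·1605) = 947023/1208565 = 0.78359
Risk in exposed = 539/1292 = 0.41718; risk in unexposed = 1605/3362 = 0.47739; RR = 0.87387
OR/RR = 0.78359 / 0.87387 = 0.89669
The outcome is not rare, so the OR lies further from 1 than the RR.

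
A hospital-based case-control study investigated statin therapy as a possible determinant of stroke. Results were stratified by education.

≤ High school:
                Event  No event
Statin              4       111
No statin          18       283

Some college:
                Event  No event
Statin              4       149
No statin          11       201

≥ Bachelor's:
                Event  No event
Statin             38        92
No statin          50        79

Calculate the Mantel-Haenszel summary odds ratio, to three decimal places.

0.610

OR_MH = Σ(aᵢdᵢ/nᵢ) / Σ(bᵢcᵢ/nᵢ), where nᵢ is the stratum total.
Stratum 1 (≤ High school): n = 416; a·d/n = 4·283/416 = 2.7212; b·c/n = 111·18/416 = 4.8029
Stratum 2 (Some college): n = 365; a·d/n = 4·201/365 = 2.2027; b·c/n = 149·11/365 = 4.4904
Stratum 3 (≥ Bachelor's): n = 259; a·d/n = 38·79/259 = 11.5907; b·c/n = 92·50/259 = 17.7606
OR_MH = (2.7212 + 2.2027 + 11.5907) / (4.8029 + 4.4904 + 17.7606) = 16.5146 / 27.0539 = 0.61043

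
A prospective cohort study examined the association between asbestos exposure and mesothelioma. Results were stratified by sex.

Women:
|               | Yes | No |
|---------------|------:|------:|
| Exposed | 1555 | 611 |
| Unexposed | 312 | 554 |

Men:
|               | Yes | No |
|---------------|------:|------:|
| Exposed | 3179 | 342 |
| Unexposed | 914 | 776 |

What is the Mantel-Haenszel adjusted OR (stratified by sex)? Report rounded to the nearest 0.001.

OR_MH = Σ(aᵢdᵢ/nᵢ) / Σ(bᵢcᵢ/nᵢ), where nᵢ is the stratum total.
Stratum 1 (Women): n = 3032; a·d/n = 1555·554/3032 = 284.1260; b·c/n = 611·312/3032 = 62.8734
Stratum 2 (Men): n = 5211; a·d/n = 3179·776/5211 = 473.4032; b·c/n = 342·914/5211 = 59.9862
OR_MH = (284.1260 + 473.4032) / (62.8734 + 59.9862) = 757.5292 / 122.8595 = 6.16582

6.166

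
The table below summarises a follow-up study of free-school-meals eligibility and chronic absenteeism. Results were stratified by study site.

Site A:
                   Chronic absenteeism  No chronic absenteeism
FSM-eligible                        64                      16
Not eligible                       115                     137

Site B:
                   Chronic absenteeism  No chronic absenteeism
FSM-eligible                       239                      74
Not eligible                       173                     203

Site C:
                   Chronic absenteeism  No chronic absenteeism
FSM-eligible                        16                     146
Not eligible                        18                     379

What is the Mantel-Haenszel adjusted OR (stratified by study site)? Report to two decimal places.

OR_MH = Σ(aᵢdᵢ/nᵢ) / Σ(bᵢcᵢ/nᵢ), where nᵢ is the stratum total.
Stratum 1 (Site A): n = 332; a·d/n = 64·137/332 = 26.4096; b·c/n = 16·115/332 = 5.5422
Stratum 2 (Site B): n = 689; a·d/n = 239·203/689 = 70.4165; b·c/n = 74·173/689 = 18.5806
Stratum 3 (Site C): n = 559; a·d/n = 16·379/559 = 10.8479; b·c/n = 146·18/559 = 4.7013
OR_MH = (26.4096 + 70.4165 + 10.8479) / (5.5422 + 18.5806 + 4.7013) = 107.6741 / 28.8240 = 3.73558

3.74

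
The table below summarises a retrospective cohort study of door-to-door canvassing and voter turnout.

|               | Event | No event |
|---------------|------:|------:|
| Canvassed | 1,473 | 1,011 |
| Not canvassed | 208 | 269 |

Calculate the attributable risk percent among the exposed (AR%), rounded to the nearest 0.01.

Cells: a = 1473, b = 1011, c = 208, d = 269.
Risk in exposed = 1473/2484 = 0.59300; risk in unexposed = 208/477 = 0.43606.
RR = 0.59300/0.43606 = 1.35990
AR% = (RR − 1)/RR × 100 = (1.35990 − 1)/1.35990 × 100 = 26.4651%

26.47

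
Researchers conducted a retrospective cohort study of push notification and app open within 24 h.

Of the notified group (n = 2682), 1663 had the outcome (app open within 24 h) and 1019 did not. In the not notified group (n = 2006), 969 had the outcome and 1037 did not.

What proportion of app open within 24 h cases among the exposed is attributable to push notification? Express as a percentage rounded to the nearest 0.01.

From the description: a = 1663, b = 1019, c = 969, d = 1037.
Risk in exposed = 1663/2682 = 0.62006; risk in unexposed = 969/2006 = 0.48305.
RR = 0.62006/0.48305 = 1.28363
AR% = (RR − 1)/RR × 100 = (1.28363 − 1)/1.28363 × 100 = 22.0961%

22.10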